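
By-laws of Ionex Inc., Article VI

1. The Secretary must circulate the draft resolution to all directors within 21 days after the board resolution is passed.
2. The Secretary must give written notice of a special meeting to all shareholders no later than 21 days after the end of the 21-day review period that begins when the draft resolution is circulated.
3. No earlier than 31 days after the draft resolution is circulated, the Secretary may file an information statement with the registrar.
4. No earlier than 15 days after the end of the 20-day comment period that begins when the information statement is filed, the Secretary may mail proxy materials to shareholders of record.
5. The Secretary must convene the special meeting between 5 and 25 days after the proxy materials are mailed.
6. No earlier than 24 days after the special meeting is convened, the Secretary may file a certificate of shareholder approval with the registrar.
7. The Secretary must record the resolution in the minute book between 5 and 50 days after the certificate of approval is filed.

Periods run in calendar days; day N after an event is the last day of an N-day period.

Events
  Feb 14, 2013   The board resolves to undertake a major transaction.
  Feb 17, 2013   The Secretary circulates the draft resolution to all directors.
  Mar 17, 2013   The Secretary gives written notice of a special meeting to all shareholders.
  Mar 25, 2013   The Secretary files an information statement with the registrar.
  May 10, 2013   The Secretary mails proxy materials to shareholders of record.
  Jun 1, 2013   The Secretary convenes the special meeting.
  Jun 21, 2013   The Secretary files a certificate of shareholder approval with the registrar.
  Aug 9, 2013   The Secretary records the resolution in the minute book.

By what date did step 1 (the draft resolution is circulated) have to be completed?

Step 1 runs from Feb 14, 2013, when the board resolution is passed. 21 days after Feb 14, 2013 is Mar 7, 2013.

Mar 7, 2013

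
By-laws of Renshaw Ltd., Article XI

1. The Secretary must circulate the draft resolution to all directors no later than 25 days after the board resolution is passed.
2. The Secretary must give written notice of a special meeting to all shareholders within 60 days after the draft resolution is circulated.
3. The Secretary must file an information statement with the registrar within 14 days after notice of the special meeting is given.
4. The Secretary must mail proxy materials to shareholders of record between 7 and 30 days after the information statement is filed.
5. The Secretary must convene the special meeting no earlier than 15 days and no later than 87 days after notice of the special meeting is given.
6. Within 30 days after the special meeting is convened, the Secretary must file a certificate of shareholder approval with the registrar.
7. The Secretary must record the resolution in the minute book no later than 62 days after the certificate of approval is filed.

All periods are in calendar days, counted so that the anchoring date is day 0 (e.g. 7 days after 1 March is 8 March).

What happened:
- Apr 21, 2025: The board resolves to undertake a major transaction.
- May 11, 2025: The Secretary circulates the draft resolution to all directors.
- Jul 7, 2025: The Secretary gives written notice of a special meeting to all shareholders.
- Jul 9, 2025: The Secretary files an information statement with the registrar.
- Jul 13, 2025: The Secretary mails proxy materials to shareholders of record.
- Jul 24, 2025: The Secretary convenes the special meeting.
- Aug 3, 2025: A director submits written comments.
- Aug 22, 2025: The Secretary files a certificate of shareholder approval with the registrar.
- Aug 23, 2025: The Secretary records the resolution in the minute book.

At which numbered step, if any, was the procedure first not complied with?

(1) due by Apr 21, 2025 + 25 days = May 16, 2025; completed May 11, 2025, before the deadline.
(2) due by May 11, 2025 + 60 days = Jul 10, 2025; done Jul 7, 2025 — timely.
(3) due by Jul 7, 2025 + 14 days = Jul 21, 2025; Jul 9, 2025 is within that limit.
(4) the permitted window runs from Jul 9, 2025 + 7 = Jul 16, 2025 to Jul 9, 2025 + 30 = Aug 8, 2025; done Jul 13, 2025 — 3 days before the window opened.
Later steps need not be reached.

Step 4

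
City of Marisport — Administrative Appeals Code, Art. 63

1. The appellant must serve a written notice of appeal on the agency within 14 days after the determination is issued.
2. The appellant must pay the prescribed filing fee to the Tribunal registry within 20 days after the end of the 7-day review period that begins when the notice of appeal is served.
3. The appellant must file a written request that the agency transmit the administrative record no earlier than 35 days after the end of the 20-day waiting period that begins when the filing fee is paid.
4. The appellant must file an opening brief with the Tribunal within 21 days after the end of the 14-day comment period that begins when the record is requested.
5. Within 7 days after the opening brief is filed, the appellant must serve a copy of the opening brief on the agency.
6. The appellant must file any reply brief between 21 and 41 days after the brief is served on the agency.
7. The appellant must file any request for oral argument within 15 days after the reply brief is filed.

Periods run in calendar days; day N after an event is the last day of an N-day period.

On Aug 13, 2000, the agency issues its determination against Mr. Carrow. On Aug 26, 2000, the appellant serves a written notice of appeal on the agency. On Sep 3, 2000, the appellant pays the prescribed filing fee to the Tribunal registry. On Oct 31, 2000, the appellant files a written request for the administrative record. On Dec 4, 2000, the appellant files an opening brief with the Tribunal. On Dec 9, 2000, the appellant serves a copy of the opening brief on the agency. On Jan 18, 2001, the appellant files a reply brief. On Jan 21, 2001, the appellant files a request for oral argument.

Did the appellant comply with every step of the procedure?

Step 1: 14 days after Aug 13, 2000 (when the determination is issued) is Aug 27, 2000; done Aug 26, 2000 — timely.
Step 2: 20 days after Sep 2, 2000 (end of the 7-day review period, which began when the notice of appeal is served on Aug 26, 2000) is Sep 22, 2000; done Sep 3, 2000 — timely.
Step 3: the earliest permitted date is 35 days after Sep 23, 2000 (end of the 20-day waiting period, which began when the filing fee is paid on Sep 3, 2000), i.e. Oct 28, 2000; Oct 31, 2000 is on or after that date.
Step 4: 21 days after Nov 14, 2000 (end of the 14-day comment period, which began when the record is requested on Oct 31, 2000) is Dec 5, 2000; done Dec 4, 2000 — timely.
Step 5: 7 days after Dec 4, 2000 (when the opening brief is filed) is Dec 11, 2000; Dec 9, 2000 is within that limit.
Step 6: the window is 21–41 days after Dec 9, 2000 (when the brief is served on the agency), so Dec 30, 2000 through Jan 19, 2001; done Jan 18, 2001 — within the window.
Step 7: 15 days after Jan 18, 2001 (when the reply brief is filed) is Feb 2, 2001; done Jan 21, 2001 — timely.

Yes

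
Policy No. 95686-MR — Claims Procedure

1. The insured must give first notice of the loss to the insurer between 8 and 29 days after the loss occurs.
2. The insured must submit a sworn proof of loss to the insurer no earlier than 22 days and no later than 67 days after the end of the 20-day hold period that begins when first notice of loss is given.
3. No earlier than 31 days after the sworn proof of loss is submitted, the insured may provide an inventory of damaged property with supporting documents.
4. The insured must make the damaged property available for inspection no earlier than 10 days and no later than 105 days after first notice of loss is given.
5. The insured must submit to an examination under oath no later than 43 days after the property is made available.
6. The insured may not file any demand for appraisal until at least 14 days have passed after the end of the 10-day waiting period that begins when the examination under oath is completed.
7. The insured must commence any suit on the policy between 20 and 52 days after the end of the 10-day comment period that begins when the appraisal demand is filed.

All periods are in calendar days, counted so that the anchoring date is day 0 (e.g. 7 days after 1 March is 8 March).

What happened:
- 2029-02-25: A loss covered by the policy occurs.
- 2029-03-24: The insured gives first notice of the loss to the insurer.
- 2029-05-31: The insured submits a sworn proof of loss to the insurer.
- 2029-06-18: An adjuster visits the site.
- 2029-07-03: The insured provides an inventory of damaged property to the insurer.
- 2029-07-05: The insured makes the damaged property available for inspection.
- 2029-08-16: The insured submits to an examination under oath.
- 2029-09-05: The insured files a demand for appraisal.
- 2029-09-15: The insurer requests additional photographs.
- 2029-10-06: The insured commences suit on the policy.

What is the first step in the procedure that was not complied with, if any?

Step 6

Step 1 — 8 and 29 days from 2029-02-25 (when the loss occurs) are 2029-03-05 and 2029-03-26 respectively; done 2029-03-24, which is between those dates.
Step 2 — 22 and 67 days from 2029-04-13 (end of the 20-day hold period, which began when first notice of loss is given on 2029-03-24) are 2029-05-05 and 2029-06-19 respectively; done 2029-05-31 — within the window.
Step 3 — must wait 31 days from 2029-05-31 (when the sworn proof of loss is submitted), so not before 2029-07-01; 2029-07-03 is on or after that date.
Step 4 — 10 and 105 days from 2029-03-24 (when first notice of loss is given) are 2029-04-03 and 2029-07-07 respectively; done 2029-07-05 — within the window.
Step 5 — counting 43 days from 2029-07-05 (when the property is made available) gives a deadline of 2029-08-17; completed 2029-08-16, before the deadline.
Step 6 — must wait 14 days from 2029-08-26 (end of the 10-day waiting period, which began when the examination under oath is completed on 2029-08-16), so not before 2029-09-09; 2029-09-05 is 4 days before the earliest permitted date.
The procedure was therefore not followed at step 6.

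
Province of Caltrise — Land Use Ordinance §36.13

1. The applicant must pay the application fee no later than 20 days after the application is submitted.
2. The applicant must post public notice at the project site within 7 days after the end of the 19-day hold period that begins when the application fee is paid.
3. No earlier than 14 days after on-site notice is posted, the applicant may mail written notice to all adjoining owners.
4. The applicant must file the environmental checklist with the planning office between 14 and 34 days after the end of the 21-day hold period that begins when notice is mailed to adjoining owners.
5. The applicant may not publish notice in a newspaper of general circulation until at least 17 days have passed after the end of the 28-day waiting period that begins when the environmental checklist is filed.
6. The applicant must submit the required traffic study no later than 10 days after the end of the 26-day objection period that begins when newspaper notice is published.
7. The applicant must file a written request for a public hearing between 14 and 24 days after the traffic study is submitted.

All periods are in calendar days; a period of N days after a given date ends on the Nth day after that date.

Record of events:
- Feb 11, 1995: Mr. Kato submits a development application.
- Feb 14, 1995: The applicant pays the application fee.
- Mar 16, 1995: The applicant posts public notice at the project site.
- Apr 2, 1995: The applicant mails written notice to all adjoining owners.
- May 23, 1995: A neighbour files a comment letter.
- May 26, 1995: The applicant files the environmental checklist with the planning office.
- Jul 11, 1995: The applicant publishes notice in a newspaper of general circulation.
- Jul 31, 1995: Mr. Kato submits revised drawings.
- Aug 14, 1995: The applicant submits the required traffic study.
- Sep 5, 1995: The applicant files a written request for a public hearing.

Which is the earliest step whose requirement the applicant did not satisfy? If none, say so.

Step 2

(1) due by Feb 11, 1995 + 20 days = Mar 3, 1995; Feb 14, 1995 is within that limit.
(2) due by Mar 5, 1995 + 7 days = Mar 12, 1995; done Mar 16, 1995 — 4 days late.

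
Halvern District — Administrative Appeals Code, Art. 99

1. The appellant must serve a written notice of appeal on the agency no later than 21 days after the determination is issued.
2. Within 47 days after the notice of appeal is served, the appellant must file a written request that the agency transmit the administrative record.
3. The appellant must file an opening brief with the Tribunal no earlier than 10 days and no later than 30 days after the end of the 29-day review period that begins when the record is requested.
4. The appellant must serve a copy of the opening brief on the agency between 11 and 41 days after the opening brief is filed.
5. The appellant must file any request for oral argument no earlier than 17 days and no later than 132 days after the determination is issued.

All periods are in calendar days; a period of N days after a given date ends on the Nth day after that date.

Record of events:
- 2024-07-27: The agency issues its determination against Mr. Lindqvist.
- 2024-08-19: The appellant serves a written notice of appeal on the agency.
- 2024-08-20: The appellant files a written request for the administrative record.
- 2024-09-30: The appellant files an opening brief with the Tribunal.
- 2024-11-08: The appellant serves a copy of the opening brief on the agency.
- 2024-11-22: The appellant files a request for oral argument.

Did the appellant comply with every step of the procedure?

No

(1) due by 2024-07-27 + 21 days = 2024-08-17; done 2024-08-19 — 2 days late.
That is the first point of non-compliance.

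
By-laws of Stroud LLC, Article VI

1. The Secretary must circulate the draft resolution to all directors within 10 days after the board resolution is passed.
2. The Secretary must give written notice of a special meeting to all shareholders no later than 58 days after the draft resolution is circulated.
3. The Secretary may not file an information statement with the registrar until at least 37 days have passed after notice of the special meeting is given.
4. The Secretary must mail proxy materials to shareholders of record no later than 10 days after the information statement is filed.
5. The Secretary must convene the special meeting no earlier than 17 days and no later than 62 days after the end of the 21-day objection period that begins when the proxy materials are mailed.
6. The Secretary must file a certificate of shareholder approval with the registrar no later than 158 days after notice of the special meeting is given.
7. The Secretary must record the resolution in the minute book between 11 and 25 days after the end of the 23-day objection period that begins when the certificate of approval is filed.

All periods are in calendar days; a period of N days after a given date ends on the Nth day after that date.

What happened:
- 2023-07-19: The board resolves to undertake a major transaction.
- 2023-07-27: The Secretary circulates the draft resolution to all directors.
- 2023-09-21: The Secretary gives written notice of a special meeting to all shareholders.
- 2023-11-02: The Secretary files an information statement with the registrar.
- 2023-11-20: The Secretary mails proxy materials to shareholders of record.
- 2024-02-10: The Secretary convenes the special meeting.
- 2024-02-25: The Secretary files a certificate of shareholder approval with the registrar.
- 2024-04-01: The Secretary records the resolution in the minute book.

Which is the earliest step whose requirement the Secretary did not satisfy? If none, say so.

Step 1 — counting 10 days from 2023-07-19 (when the board resolution is passed) gives a deadline of 2023-07-29; 2023-07-27 is within that limit.
Step 2 — counting 58 days from 2023-07-27 (when the draft resolution is circulated) gives a deadline of 2023-09-23; done 2023-09-21 — timely.
Step 3 — must wait 37 days from 2023-09-21 (when notice of the special meeting is given), so not before 2023-10-28; done 2023-11-02 — permitted.
Step 4 — counting 10 days from 2023-11-02 (when the information statement is filed) gives a deadline of 2023-11-12; not done until 2023-11-20, 8 days after the deadline.
Later steps need not be reached.

Step 4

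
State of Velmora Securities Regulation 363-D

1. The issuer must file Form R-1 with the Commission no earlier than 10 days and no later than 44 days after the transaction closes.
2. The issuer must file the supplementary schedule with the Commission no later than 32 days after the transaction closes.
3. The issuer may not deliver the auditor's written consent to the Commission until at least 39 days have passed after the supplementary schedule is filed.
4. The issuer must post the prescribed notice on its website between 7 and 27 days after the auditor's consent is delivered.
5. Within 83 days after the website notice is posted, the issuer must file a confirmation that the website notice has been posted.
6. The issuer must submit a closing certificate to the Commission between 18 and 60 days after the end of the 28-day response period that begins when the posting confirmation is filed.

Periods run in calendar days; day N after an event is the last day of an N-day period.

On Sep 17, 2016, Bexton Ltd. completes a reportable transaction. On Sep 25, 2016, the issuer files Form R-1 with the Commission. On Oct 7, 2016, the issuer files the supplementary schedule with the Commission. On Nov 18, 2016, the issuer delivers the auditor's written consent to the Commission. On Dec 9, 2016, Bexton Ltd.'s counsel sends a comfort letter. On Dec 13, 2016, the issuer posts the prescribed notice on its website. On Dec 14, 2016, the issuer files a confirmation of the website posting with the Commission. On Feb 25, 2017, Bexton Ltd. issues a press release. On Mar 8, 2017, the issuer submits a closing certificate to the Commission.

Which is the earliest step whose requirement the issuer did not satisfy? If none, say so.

Step 1 — 10 and 44 days from Sep 17, 2016 (when the transaction closes) are Sep 27, 2016 and Oct 31, 2016 respectively; Sep 25, 2016 is 2 days too early.

Step 1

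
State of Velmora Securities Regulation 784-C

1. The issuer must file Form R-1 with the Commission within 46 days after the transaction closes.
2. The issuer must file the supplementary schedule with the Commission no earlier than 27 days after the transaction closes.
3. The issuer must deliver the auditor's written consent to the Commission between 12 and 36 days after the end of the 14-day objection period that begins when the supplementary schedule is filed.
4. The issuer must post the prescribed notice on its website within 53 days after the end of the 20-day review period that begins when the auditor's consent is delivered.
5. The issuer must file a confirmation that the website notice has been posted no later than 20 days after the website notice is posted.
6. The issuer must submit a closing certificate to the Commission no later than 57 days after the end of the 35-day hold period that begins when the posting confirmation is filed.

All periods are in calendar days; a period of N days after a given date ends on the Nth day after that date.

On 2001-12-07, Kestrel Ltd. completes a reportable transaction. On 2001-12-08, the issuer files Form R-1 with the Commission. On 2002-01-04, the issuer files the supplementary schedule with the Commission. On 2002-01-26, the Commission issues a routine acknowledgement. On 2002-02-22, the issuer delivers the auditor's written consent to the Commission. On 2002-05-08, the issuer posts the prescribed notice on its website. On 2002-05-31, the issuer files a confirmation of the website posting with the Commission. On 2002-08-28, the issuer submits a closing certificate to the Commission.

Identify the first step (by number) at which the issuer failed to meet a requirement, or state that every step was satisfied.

Step 4

(1) due by 2001-12-07 + 46 days = 2002-01-22; done 2001-12-08 — timely.
(2) permitted from 2001-12-07 + 27 days = 2002-01-03 onward; 2002-01-04 is on or after that date.
(3) the permitted window runs from 2002-01-18 + 12 = 2002-01-30 to 2002-01-18 + 36 = 2002-02-23; done 2002-02-22 — within the window.
(4) due by 2002-03-14 + 53 days = 2002-05-06; 2002-05-08 misses that deadline by 2 days.
No need to go further; step 4 was not satisfied.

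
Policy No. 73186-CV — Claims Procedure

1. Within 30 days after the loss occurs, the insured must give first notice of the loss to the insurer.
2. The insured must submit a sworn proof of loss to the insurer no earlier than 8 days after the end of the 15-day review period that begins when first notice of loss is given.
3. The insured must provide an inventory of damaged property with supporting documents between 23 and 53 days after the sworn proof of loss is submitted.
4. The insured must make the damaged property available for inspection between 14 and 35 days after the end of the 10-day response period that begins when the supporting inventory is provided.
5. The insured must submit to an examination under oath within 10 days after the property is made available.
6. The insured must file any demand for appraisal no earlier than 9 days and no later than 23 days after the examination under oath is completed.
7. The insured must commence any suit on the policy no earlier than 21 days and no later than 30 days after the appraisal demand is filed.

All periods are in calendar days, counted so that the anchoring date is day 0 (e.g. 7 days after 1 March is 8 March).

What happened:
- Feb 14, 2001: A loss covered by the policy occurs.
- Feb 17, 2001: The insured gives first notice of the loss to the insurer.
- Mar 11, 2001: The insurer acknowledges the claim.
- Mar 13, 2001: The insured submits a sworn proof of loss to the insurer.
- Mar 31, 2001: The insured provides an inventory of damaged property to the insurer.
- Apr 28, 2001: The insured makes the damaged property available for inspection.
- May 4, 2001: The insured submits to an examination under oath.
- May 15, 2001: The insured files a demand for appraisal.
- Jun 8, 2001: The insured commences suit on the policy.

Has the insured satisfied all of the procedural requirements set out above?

Step 1: 30 days after Feb 14, 2001 (when the loss occurs) is Mar 16, 2001; completed Feb 17, 2001, before the deadline.
Step 2: the earliest permitted date is 8 days after Mar 4, 2001 (end of the 15-day review period, which began when first notice of loss is given on Feb 17, 2001), i.e. Mar 12, 2001; done Mar 13, 2001 — permitted.
Step 3: the window is 23–53 days after Mar 13, 2001 (when the sworn proof of loss is submitted), so Apr 5, 2001 through May 5, 2001; Mar 31, 2001 is 5 days too early.

No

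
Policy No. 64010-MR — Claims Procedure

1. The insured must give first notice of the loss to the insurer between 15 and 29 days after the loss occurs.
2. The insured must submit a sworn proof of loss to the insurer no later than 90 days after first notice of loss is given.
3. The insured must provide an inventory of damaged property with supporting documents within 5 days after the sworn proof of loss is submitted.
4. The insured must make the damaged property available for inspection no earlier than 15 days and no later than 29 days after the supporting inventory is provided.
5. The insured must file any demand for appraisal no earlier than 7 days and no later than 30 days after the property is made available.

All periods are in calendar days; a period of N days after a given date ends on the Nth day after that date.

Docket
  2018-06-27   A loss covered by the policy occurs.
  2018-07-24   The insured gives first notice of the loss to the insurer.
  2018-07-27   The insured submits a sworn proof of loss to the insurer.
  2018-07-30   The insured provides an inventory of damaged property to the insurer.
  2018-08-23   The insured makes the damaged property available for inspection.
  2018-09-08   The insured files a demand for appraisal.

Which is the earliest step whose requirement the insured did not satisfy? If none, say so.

Step 1 — 15 and 29 days from 2018-06-27 (when the loss occurs) are 2018-07-12 and 2018-07-26 respectively; done 2018-07-24 — within the window.
Step 2 — counting 90 days from 2018-07-24 (when first notice of loss is given) gives a deadline of 2018-10-22; 2018-07-27 is within that limit.
Step 3 — counting 5 days from 2018-07-27 (when the sworn proof of loss is submitted) gives a deadline of 2018-08-01; done 2018-07-30 — timely.
Step 4 — 15 and 29 days from 2018-07-30 (when the supporting inventory is provided) are 2018-08-14 and 2018-08-28 respectively; done 2018-08-23, which is between those dates.
Step 5 — 7 and 30 days from 2018-08-23 (when the property is made available) are 2018-08-30 and 2018-09-22 respectively; done 2018-09-08, which is between those dates.

None — every step was satisfied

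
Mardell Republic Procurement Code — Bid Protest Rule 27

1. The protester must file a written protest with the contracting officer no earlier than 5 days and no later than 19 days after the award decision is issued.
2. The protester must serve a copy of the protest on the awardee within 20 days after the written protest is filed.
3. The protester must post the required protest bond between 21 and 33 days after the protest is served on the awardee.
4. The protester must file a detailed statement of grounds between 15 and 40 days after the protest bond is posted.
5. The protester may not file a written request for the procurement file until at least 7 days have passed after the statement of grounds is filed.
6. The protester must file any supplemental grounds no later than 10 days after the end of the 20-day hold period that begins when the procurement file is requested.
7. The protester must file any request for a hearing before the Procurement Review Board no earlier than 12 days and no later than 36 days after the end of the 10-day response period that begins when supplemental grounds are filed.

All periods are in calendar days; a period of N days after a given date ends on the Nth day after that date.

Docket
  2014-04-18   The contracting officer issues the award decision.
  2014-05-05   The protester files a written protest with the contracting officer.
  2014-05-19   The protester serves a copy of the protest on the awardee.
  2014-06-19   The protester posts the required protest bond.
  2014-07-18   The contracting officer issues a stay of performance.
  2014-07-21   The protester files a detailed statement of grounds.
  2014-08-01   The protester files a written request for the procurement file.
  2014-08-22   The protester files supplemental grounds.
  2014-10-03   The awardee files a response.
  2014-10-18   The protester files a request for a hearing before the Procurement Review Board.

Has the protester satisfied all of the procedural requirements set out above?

(1) the permitted window runs from 2014-04-18 + 5 = 2014-04-23 to 2014-04-18 + 19 = 2014-05-07; done 2014-05-05 — within the window.
(2) due by 2014-05-05 + 20 days = 2014-05-25; 2014-05-19 is within that limit.
(3) the permitted window runs from 2014-05-19 + 21 = 2014-06-09 to 2014-05-19 + 33 = 2014-06-21; done 2014-06-19, which is between those dates.
(4) the permitted window runs from 2014-06-19 + 15 = 2014-07-04 to 2014-06-19 + 40 = 2014-07-29; done 2014-07-21 — within the window.
(5) permitted from 2014-07-21 + 7 days = 2014-07-28 onward; 2014-08-01 is on or after that date.
(6) due by 2014-08-21 + 10 days = 2014-08-31; done 2014-08-22 — timely.
(7) the permitted window runs from 2014-09-01 + 12 = 2014-09-13 to 2014-09-01 + 36 = 2014-10-07; 2014-10-18 is 11 days past the end of the window.

No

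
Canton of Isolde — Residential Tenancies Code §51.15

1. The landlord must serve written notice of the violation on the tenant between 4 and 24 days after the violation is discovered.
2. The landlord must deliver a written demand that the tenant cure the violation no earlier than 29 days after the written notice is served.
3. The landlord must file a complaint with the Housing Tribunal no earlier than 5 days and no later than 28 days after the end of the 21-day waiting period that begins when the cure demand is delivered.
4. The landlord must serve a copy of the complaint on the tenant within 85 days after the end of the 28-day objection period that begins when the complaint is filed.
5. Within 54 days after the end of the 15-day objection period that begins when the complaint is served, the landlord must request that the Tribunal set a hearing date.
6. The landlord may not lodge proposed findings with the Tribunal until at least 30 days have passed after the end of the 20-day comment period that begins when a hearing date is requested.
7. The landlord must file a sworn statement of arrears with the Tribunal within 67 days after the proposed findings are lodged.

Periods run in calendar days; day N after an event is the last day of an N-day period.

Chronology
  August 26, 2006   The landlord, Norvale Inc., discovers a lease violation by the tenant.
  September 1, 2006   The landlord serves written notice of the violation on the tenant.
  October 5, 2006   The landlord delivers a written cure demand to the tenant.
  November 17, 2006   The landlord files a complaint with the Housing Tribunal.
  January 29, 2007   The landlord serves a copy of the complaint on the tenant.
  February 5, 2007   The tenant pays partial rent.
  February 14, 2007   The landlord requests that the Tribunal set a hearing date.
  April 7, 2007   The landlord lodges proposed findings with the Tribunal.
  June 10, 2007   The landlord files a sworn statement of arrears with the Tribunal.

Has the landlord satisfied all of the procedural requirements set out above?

Yes

Step 1 — 4 and 24 days from August 26, 2006 (when the violation is discovered) are August 30, 2006 and September 19, 2006 respectively; done September 1, 2006, which is between those dates.
Step 2 — must wait 29 days from September 1, 2006 (when the written notice is served), so not before September 30, 2006; October 5, 2006 is on or after that date.
Step 3 — 5 and 28 days from October 26, 2006 (end of the 21-day waiting period, which began when the cure demand is delivered on October 5, 2006) are October 31, 2006 and November 23, 2006 respectively; done November 17, 2006 — within the window.
Step 4 — counting 85 days from December 15, 2006 (end of the 28-day objection period, which began when the complaint is filed on November 17, 2006) gives a deadline of March 10, 2007; done January 29, 2007 — timely.
Step 5 — counting 54 days from February 13, 2007 (end of the 15-day objection period, which began when the complaint is served on January 29, 2007) gives a deadline of April 8, 2007; completed February 14, 2007, before the deadline.
Step 6 — must wait 30 days from March 6, 2007 (end of the 20-day comment period, which began when a hearing date is requested on February 14, 2007), so not before April 5, 2007; April 7, 2007 is on or after that date.
Step 7 — counting 67 days from April 7, 2007 (when the proposed findings are lodged) gives a deadline of June 13, 2007; done June 10, 2007 — timely.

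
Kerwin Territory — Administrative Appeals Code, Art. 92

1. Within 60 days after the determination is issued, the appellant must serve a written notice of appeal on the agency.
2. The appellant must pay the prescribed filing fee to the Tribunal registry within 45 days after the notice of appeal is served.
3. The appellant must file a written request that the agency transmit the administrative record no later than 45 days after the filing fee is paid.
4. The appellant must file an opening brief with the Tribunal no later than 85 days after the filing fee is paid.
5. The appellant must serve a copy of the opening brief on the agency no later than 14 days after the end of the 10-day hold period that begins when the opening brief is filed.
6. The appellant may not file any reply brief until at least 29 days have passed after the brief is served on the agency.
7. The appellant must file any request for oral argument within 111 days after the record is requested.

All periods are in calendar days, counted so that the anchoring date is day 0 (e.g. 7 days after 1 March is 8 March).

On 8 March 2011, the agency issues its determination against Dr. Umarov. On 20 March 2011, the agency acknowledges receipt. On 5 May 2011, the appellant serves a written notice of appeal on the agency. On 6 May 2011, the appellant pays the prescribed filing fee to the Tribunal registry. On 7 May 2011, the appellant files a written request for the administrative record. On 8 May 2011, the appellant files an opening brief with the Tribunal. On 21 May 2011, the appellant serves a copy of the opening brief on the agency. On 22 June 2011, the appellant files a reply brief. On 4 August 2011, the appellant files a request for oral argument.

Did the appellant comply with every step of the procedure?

Step 1 — counting 60 days from 8 March 2011 (when the determination is issued) gives a deadline of 7 May 2011; 5 May 2011 is within that limit.
Step 2 — counting 45 days from 5 May 2011 (when the notice of appeal is served) gives a deadline of 19 June 2011; 6 May 2011 is within that limit.
Step 3 — counting 45 days from 6 May 2011 (when the filing fee is paid) gives a deadline of 20 June 2011; completed 7 May 2011, before the deadline.
Step 4 — counting 85 days from 6 May 2011 (when the filing fee is paid) gives a deadline of 30 July 2011; done 8 May 2011 — timely.
Step 5 — counting 14 days from 18 May 2011 (end of the 10-day hold period, which began when the opening brief is filed on 8 May 2011) gives a deadline of 1 June 2011; completed 21 May 2011, before the deadline.
Step 6 — must wait 29 days from 21 May 2011 (when the brief is served on the agency), so not before 19 June 2011; done 22 June 2011 — permitted.
Step 7 — counting 111 days from 7 May 2011 (when the record is requested) gives a deadline of 26 August 2011; done 4 August 2011 — timely.

Yes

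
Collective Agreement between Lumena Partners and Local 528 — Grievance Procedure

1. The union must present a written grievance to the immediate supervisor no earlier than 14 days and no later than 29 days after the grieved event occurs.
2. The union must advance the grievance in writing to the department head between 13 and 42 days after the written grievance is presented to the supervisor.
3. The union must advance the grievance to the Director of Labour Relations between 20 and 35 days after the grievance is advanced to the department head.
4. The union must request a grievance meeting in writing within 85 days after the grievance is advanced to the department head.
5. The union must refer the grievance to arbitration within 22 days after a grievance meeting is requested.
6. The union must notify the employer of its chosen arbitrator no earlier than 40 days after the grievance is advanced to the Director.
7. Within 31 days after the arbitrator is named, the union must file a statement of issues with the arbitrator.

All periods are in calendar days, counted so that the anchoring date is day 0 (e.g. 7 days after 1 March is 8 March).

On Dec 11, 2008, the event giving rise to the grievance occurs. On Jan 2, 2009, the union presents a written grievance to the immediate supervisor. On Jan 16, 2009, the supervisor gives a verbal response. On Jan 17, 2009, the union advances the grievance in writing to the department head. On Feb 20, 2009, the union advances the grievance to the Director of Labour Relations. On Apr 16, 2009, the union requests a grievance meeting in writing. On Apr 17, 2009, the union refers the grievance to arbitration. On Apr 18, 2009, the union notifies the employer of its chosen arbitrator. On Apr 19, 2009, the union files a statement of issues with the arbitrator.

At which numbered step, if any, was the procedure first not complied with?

(1) the permitted window runs from Dec 11, 2008 + 14 = Dec 25, 2008 to Dec 11, 2008 + 29 = Jan 9, 2009; Jan 2, 2009 falls inside that range.
(2) the permitted window runs from Jan 2, 2009 + 13 = Jan 15, 2009 to Jan 2, 2009 + 42 = Feb 13, 2009; Jan 17, 2009 falls inside that range.
(3) the permitted window runs from Jan 17, 2009 + 20 = Feb 6, 2009 to Jan 17, 2009 + 35 = Feb 21, 2009; Feb 20, 2009 falls inside that range.
(4) due by Jan 17, 2009 + 85 days = Apr 12, 2009; done Apr 16, 2009 — 4 days late.
Later steps need not be reached.

Step 4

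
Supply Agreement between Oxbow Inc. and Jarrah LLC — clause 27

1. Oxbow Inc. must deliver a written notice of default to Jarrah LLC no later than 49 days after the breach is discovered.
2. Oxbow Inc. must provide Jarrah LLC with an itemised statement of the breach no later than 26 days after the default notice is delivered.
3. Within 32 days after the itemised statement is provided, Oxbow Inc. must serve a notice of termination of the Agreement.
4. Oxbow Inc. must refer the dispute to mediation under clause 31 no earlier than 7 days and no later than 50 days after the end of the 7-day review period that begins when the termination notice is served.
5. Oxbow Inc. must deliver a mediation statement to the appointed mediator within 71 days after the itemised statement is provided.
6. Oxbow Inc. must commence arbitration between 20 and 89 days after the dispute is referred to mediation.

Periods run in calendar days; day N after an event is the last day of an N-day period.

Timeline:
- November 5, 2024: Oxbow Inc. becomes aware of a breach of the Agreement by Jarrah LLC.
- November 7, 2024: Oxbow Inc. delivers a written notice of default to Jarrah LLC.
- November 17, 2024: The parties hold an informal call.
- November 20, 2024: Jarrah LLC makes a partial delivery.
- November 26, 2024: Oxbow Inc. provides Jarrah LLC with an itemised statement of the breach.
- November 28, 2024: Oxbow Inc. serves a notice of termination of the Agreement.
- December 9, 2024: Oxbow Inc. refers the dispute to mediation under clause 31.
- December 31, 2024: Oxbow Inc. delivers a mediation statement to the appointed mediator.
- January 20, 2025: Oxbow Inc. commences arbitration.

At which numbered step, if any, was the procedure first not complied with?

Step 1 — counting 49 days from November 5, 2024 (when the breach is discovered) gives a deadline of December 24, 2024; November 7, 2024 is within that limit.
Step 2 — counting 26 days from November 7, 2024 (when the default notice is delivered) gives a deadline of December 3, 2024; completed November 26, 2024, before the deadline.
Step 3 — counting 32 days from November 26, 2024 (when the itemised statement is provided) gives a deadline of December 28, 2024; completed November 28, 2024, before the deadline.
Step 4 — 7 and 50 days from December 5, 2024 (end of the 7-day review period, which began when the termination notice is served on November 28, 2024) are December 12, 2024 and January 24, 2025 respectively; done December 9, 2024 — 3 days before the window opened.

Step 4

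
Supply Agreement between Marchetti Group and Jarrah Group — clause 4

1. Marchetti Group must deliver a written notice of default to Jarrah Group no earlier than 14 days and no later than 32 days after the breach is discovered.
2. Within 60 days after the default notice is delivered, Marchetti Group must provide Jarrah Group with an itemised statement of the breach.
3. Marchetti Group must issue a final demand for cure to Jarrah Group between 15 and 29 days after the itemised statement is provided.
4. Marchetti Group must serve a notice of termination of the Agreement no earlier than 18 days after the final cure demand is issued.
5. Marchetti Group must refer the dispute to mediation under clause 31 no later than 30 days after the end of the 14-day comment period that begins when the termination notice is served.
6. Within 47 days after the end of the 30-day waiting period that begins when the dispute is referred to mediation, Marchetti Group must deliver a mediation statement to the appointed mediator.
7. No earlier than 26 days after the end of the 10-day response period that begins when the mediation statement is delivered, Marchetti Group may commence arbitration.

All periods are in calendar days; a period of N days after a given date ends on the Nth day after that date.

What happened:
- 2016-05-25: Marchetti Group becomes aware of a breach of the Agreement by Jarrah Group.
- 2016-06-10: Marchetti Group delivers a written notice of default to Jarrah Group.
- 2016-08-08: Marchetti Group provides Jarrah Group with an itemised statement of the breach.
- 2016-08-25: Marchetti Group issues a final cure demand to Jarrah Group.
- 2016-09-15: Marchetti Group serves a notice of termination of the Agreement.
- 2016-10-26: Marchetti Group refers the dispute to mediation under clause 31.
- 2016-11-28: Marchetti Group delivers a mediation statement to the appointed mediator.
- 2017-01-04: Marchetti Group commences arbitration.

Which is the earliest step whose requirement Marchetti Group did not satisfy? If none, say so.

Step 1: the window is 14–32 days after 2016-05-25 (when the breach is discovered), so 2016-06-08 through 2016-06-26; 2016-06-10 falls inside that range.
Step 2: 60 days after 2016-06-10 (when the default notice is delivered) is 2016-08-09; completed 2016-08-08, before the deadline.
Step 3: the window is 15–29 days after 2016-08-08 (when the itemised statement is provided), so 2016-08-23 through 2016-09-06; done 2016-08-25, which is between those dates.
Step 4: the earliest permitted date is 18 days after 2016-08-25 (when the final cure demand is issued), i.e. 2016-09-12; 2016-09-15 is on or after that date.
Step 5: 30 days after 2016-09-29 (end of the 14-day comment period, which began when the termination notice is served on 2016-09-15) is 2016-10-29; completed 2016-10-26, before the deadline.
Step 6: 47 days after 2016-11-25 (end of the 30-day waiting period, which began when the dispute is referred to mediation on 2016-10-26) is 2017-01-11; done 2016-11-28 — timely.
Step 7: the earliest permitted date is 26 days after 2016-12-08 (end of the 10-day response period, which began when the mediation statement is delivered on 2016-11-28), i.e. 2017-01-03; done 2017-01-04 — permitted.

None — every step was satisfied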